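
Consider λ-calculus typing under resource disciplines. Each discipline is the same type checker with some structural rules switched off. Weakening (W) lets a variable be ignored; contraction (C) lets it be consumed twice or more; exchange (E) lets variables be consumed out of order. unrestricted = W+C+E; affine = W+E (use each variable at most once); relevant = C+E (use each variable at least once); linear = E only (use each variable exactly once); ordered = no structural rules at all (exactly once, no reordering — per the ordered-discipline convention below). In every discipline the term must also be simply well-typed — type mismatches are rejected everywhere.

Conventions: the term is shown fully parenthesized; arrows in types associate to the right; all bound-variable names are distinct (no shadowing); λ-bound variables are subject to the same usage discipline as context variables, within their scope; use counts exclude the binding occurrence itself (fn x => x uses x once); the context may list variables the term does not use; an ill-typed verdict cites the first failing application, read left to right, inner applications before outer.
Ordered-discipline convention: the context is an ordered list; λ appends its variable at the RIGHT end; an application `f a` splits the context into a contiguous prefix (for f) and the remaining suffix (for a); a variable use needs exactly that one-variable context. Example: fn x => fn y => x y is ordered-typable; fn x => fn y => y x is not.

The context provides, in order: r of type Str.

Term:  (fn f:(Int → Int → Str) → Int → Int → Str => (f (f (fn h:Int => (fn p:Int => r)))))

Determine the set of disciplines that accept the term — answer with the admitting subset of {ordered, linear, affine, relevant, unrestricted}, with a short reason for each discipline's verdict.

admitting disciplines: unrestricted
usage: r=1, f (bound)=2, h (bound)=0, p (bound)=0
uses in reading order: f, f, r
typing: the term checks, with type ((Int → Int → Str) → Int → Int → Str) → Int → Int → Str
ordered: ✗, needs contraction — f ×2; h, p left unused
linear: ✗, needs contraction — f ×2; h, p left unused
affine: ✗, needs contraction — f ×2
relevant: ✗, h, p left unused
unrestricted: ✓, typability at ((Int → Int → Str) → Int → Int → Str) → Int → Int → Str is all that's needed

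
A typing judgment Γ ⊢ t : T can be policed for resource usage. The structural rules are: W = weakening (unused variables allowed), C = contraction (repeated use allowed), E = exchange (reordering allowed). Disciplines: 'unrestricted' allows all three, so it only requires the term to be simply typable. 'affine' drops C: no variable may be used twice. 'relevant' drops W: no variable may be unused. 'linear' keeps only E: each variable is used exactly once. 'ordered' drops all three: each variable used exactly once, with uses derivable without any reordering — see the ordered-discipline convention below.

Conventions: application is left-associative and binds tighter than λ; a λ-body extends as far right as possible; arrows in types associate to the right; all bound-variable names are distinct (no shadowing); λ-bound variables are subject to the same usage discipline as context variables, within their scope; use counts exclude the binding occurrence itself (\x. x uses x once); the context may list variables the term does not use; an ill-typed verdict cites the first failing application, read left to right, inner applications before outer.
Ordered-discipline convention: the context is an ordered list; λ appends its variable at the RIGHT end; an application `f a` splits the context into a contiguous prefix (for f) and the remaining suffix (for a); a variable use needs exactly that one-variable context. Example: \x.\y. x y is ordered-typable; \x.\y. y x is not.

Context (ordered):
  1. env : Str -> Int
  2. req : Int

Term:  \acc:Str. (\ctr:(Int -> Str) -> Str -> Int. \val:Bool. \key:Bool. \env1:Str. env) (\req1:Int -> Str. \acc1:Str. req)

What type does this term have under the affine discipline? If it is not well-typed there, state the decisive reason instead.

term : Str -> Bool -> Bool -> Str -> Str -> Int
counts: env ×1, req ×1, acc (λ-bound) ×0, ctr (λ-bound) ×0, val (λ-bound) ×0, key (λ-bound) ×0, env1 (λ-bound) ×0, req1 (λ-bound) ×0, acc1 (λ-bound) ×0
use order (left to right): env, req
typing: well-typed at Str -> Bool -> Bool -> Str -> Str -> Int
across the five disciplines: ordered ✗; linear ✗; affine ✓; relevant ✗; unrestricted ✓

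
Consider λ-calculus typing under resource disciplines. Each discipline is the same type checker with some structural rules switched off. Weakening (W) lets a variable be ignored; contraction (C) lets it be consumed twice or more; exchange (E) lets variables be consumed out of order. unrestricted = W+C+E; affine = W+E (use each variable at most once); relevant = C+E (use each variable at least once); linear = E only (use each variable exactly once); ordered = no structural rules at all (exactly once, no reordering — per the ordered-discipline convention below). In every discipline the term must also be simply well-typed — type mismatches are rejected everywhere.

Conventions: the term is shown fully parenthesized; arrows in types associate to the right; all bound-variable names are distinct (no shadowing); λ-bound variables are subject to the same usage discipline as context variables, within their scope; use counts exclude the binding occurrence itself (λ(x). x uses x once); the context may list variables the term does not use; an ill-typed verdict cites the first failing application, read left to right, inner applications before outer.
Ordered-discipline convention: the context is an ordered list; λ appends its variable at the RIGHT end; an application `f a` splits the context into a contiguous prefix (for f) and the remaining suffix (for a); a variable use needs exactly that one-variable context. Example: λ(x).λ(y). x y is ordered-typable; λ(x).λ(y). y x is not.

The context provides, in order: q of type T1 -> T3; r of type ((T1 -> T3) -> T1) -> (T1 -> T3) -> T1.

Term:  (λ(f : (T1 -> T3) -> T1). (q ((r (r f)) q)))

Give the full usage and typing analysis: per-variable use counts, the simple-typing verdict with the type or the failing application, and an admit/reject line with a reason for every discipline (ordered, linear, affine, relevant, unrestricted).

counts: q: 2×, r: 2×, f [bound]: 1×
left-to-right use order: q, r, r, f, q
typing: ✓ — ((T1 -> T3) -> T1) -> T3
ordered: ✗ — uses contraction: q ×2, r ×2
linear: ✗ — uses contraction: q ×2, r ×2
affine: ✗ — uses contraction: q ×2, r ×2
relevant: ✓ — every one of q, r, f appears
unrestricted: ✓ — typability at ((T1 -> T3) -> T1) -> T3 is all that's needed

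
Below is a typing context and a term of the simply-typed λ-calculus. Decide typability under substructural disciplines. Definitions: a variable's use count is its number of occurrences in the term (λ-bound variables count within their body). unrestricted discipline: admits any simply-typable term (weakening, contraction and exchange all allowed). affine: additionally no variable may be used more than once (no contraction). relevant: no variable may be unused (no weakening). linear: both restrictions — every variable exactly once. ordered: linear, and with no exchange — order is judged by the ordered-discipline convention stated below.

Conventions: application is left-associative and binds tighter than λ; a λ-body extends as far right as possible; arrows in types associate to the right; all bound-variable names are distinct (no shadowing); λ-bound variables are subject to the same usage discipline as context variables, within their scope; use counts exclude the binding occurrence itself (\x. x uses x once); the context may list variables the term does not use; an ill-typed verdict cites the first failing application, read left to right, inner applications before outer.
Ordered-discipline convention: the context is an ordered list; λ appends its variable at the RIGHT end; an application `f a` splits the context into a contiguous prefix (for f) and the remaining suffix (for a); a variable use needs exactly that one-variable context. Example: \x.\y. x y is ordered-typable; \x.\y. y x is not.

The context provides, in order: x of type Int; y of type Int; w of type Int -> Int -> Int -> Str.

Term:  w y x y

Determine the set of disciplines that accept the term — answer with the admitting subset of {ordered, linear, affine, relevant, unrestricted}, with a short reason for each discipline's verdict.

accepted by: relevant, unrestricted
usage: x ×1; y ×2; w ×1
use order (left to right): w, y, x, y
typing: well-typed at Str
ordered: ✗ — uses contraction: y ×2
linear: ✗ — uses contraction: y ×2
affine: ✗ — uses contraction: y ×2
relevant: ✓ — at least one use each (x, y, w)
unrestricted: ✓ — well-typed at Str; no restrictions here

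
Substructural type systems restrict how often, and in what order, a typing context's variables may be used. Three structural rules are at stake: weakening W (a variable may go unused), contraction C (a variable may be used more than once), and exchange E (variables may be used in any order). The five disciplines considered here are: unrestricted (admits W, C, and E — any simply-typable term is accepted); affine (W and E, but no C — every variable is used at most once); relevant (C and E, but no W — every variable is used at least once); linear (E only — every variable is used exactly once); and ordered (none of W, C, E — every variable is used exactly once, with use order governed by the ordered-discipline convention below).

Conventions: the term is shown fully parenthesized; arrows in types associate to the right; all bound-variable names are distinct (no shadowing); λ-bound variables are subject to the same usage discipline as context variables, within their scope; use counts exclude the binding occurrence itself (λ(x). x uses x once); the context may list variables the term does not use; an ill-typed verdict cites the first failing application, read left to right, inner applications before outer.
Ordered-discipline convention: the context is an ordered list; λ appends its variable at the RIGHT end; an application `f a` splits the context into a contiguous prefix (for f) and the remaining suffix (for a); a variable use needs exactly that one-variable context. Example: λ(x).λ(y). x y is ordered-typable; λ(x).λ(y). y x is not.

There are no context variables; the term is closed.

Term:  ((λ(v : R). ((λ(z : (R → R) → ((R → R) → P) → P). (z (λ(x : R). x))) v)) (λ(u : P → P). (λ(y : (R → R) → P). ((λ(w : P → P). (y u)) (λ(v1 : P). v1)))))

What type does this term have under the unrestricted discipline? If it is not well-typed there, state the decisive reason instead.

not well-typed under unrestricted — a type mismatch blocks all five
use counts: v [bound]=1, z [bound]=1, x [bound]=1, u [bound]=1, y [bound]=1, w [bound]=0, v1 [bound]=1
order of uses: z, x, v, y, u, v1
typing: ill-typed: a function awaiting (R → R) → ((R → R) → P) → P gets R
per-discipline verdicts: ordered ✗ · linear ✗ · affine ✗ · relevant ✗ · unrestricted ✗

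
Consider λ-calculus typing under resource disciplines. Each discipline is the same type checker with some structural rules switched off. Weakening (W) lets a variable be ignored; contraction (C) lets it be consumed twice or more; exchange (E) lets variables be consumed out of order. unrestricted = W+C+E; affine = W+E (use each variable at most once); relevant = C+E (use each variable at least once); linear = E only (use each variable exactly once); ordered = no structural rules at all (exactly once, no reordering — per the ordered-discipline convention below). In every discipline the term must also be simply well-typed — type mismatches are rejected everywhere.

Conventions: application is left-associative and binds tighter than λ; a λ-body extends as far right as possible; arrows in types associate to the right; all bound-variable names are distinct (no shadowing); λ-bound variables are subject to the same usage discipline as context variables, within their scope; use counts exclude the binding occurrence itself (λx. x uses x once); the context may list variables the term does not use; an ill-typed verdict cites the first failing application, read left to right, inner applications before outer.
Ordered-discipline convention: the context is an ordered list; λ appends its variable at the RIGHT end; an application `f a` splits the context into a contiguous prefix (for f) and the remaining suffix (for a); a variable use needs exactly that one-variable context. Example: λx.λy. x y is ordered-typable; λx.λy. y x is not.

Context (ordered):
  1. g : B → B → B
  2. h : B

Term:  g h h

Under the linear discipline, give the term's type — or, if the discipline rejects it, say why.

not well-typed under linear — repeated use of h ×2
use counts: g=1; h=2
uses in reading order: g, h, h
typing: well-typed at B
summary: ordered ✗, linear ✗, affine ✗, relevant ✓, unrestricted ✓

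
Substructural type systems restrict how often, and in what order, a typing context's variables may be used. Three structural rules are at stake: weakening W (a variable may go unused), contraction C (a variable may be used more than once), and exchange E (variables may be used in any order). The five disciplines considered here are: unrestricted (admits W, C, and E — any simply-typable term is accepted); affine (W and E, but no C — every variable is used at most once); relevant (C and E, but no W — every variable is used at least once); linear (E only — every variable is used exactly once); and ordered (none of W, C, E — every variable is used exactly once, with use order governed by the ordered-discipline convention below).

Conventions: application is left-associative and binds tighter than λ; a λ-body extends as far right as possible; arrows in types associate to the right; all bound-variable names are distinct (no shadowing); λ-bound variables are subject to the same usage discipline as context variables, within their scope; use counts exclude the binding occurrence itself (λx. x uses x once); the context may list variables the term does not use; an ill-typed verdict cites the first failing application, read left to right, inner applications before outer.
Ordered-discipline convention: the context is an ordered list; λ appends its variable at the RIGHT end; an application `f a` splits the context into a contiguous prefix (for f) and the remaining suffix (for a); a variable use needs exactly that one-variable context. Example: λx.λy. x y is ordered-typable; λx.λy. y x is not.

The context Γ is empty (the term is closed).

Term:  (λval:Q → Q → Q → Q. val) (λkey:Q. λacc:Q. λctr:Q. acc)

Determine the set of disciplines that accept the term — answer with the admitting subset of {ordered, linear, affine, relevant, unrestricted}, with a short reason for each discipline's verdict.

admitting disciplines: affine, unrestricted
counts: val (bound) ×1, key (bound) ×0, acc (bound) ×1, ctr (bound) ×0
uses in reading order: val, acc
typing: ✓ — Q → Q → Q → Q
ordered: ✗, needs weakening: key, ctr unused
linear: ✗, needs weakening: key, ctr unused
affine: ✓, no duplicate uses among val, key, acc, ctr
relevant: ✗, needs weakening: key, ctr unused
unrestricted: ✓, type-checks (Q → Q → Q → Q) and nothing is barred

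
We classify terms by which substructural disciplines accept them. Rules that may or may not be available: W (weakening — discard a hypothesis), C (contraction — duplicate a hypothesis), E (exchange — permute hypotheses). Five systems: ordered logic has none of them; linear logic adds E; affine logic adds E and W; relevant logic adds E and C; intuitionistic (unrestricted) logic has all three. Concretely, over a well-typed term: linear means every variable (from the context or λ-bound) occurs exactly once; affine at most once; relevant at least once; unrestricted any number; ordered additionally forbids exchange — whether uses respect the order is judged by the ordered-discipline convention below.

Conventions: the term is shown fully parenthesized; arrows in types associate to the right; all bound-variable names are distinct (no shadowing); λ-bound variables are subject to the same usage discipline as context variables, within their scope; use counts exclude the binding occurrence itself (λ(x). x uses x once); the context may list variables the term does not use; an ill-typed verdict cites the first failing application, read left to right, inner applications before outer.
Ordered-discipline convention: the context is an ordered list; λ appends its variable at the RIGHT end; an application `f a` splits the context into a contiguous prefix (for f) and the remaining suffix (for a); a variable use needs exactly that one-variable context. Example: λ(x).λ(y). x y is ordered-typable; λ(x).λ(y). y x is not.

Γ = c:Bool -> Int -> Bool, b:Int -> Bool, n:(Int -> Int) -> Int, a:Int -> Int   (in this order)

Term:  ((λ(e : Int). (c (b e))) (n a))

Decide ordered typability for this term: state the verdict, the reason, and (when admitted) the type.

yes — c, b, n, a, e once each; derivable with no W/C/E; term : Int -> Bool
variable uses: c ×1, b ×1, n ×1, a ×1, e [bound] ×1
left-to-right use order: c, b, e, n, a
typing: well-typed at Int -> Bool
per-discipline verdicts: ordered ✓, linear ✓, affine ✓, relevant ✓, unrestricted ✓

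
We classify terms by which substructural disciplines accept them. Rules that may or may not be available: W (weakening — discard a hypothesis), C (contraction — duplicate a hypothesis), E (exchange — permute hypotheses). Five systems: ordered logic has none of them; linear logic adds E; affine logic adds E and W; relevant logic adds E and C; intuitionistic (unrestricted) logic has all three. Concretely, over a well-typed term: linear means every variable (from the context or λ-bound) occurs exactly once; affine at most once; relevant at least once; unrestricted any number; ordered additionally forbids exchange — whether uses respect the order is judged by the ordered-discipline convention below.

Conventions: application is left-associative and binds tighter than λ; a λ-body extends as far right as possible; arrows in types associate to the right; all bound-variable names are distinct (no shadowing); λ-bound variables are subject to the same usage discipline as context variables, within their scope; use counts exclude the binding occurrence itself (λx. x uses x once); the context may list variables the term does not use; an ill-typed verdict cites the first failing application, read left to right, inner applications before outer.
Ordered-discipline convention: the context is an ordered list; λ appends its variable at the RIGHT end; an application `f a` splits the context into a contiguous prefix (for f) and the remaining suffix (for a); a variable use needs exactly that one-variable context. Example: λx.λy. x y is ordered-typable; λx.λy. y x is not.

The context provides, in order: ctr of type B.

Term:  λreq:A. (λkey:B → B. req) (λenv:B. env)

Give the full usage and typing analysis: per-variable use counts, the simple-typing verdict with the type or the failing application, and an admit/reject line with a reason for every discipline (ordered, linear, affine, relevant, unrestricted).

counts: ctr=0; req (λ-bound)=1; key (λ-bound)=0; env (λ-bound)=1
order of uses: req, env
typing: the term checks, with type A → A
ordered: ✗, ctr, key never used (weakening)
linear: ✗, ctr, key never used (weakening)
affine: ✓, at most one use each (ctr, req, key, env)
relevant: ✗, ctr, key never used (weakening)
unrestricted: ✓, typability at A → A is all that's needed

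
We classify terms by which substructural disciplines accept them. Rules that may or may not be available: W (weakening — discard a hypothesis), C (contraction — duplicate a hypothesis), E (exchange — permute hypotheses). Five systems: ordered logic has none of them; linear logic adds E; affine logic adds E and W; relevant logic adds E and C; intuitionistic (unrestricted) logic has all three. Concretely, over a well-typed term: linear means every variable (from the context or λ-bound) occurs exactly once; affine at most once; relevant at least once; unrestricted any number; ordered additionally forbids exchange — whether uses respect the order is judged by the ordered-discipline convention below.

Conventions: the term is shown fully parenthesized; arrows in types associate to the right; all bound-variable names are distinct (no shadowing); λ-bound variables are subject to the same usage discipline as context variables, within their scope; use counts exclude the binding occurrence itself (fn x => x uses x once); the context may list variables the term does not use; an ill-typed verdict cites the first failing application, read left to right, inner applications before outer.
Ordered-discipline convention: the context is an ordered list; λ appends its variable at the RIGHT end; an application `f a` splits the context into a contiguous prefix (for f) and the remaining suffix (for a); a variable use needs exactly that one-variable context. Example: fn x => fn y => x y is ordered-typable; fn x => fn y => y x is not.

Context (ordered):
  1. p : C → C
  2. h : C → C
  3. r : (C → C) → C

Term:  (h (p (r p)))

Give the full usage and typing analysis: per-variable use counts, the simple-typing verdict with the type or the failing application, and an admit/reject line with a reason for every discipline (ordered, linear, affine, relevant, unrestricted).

use counts: p: 2×, h: 1×, r: 1×
use order (left to right): h, p, r, p
typing: the term checks, with type C
ordered ✗ (needs contraction — p ×2)
linear ✗ (needs contraction — p ×2)
affine ✗ (needs contraction — p ×2)
relevant ✓ (none of p, h, r goes unused)
unrestricted ✓ (well-typed at C; no restrictions here)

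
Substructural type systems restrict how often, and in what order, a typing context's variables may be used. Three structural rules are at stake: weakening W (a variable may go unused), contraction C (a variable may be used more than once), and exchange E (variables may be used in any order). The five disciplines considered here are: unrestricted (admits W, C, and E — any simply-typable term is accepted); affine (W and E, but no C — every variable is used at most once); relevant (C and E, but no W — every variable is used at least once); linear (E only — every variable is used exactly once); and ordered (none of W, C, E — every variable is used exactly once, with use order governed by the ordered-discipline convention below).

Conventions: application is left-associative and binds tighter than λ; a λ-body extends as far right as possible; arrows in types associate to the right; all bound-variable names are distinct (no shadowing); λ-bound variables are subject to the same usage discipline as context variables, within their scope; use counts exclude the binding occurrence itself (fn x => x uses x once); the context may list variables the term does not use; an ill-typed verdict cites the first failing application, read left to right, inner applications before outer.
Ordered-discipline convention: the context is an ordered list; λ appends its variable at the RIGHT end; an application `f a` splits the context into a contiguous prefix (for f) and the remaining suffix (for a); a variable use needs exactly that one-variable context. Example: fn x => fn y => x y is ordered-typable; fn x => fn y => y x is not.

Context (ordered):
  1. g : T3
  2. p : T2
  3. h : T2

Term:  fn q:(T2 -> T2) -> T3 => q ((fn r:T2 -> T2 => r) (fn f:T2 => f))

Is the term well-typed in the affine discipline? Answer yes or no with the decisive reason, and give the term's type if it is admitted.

yes — no duplicate uses among g, p, h, q, r, f; term : ((T2 -> T2) -> T3) -> T3
usage: g ×0, p ×0, h ×0, q [bound] ×1, r [bound] ×1, f [bound] ×1
use order (left to right): q, r, f
typing: the term checks, with type ((T2 -> T2) -> T3) -> T3
summary: ordered ✗ | linear ✗ | affine ✓ | relevant ✗ | unrestricted ✓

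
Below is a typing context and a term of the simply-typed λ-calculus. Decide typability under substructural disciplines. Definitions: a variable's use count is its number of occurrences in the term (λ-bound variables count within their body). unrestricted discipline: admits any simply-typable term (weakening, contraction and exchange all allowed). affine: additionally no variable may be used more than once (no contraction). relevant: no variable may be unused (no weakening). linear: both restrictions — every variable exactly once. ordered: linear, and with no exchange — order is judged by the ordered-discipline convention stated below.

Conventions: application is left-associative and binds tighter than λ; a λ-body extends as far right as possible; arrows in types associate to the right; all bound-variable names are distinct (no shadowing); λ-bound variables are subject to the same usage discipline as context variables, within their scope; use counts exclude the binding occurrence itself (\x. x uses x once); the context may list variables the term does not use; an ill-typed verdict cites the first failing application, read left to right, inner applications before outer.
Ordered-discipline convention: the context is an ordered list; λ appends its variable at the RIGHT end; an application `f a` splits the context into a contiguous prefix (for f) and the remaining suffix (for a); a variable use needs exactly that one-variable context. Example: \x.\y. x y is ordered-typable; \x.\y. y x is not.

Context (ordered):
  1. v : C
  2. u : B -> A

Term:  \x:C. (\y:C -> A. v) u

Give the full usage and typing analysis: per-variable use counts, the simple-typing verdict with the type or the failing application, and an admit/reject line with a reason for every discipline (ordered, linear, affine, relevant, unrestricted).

counts: v ×1; u ×1; x [bound] ×0; y [bound] ×0
left-to-right use order: v, u
typing: ill-typed: an argument B -> A mismatches the expected C -> A
ordered: ✗, fails simple typing
linear: ✗, a type mismatch blocks all five
affine: ✗, the type mismatch rejects it
relevant: ✗, not simply typable
unrestricted: ✗, fails simple typing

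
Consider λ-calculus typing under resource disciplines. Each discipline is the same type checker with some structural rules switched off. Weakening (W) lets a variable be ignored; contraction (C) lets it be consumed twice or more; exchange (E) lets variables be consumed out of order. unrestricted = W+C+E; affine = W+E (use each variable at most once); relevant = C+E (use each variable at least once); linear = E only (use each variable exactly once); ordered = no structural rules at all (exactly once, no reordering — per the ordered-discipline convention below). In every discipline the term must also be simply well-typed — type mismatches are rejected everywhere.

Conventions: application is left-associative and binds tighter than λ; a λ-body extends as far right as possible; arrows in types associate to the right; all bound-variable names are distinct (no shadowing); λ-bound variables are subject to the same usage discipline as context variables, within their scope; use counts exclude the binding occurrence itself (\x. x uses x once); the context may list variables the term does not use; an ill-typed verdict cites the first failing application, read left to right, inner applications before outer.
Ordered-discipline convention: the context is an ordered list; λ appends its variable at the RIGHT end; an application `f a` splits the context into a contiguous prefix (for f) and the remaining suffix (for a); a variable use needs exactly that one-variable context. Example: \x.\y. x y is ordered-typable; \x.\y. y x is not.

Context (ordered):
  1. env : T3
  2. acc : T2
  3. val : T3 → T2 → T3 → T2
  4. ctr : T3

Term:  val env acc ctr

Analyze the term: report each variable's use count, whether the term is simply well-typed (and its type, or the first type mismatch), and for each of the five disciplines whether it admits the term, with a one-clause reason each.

usage: env: 1×, acc: 1×, val: 1×, ctr: 1×
uses in reading order: val, env, acc, ctr
typing: well-typed at T2
ordered: ✗ — needs exchange: uses follow val, env, acc, ctr
linear: ✓ — env, acc, val, ctr: one use apiece
affine: ✓ — env, acc, val, ctr: no repeats, contraction unneeded
relevant: ✓ — none of env, acc, val, ctr goes unused
unrestricted: ✓ — type-checks (T2) and nothing is barred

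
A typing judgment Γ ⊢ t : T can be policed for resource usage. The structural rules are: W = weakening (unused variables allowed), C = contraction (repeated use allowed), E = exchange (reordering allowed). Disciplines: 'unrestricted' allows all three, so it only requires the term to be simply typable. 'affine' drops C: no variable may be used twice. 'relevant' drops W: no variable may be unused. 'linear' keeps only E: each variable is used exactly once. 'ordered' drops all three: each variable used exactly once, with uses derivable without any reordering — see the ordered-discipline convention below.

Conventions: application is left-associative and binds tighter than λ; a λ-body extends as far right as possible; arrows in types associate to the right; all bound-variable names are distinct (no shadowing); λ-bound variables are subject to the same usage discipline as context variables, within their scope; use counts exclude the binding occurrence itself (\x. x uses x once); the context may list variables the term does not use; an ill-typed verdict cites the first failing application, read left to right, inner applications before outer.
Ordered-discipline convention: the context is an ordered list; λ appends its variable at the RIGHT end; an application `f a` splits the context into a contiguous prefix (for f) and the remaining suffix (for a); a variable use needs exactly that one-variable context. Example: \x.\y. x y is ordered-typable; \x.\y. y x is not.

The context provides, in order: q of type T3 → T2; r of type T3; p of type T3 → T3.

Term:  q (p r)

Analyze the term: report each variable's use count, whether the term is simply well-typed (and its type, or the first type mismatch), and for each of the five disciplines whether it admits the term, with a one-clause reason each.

usage: q ×1, r ×1, p ×1
order of uses: q, p, r
typing: the term checks, with type T2
ordered ✗ (no ordered split (uses run q, p, r))
linear ✓ (single use per variable (q, r, p))
affine ✓ (q, r, p: no repeats, contraction unneeded)
relevant ✓ (q, r, p: all used, weakening unneeded)
unrestricted ✓ (well-typed at T2; no restrictions here)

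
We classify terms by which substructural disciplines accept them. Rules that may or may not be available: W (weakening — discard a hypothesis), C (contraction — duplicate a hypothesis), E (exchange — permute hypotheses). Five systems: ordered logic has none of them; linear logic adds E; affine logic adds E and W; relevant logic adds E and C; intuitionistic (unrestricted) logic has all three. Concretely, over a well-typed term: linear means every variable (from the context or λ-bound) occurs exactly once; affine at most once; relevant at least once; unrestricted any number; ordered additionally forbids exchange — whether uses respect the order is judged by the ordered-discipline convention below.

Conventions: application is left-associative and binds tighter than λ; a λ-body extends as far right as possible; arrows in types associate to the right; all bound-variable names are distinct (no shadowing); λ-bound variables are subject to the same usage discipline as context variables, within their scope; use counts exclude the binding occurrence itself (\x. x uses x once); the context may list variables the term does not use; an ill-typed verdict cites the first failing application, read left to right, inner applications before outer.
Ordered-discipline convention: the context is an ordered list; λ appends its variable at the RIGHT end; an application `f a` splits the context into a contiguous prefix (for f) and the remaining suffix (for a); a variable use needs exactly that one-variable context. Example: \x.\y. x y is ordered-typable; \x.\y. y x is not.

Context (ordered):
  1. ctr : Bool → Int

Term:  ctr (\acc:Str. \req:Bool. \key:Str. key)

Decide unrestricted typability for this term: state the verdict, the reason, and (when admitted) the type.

no — the type mismatch rejects it
use counts: ctr: 1×, acc (bound): 0×, req (bound): 0×, key (bound): 1×
use order (left to right): ctr, key
typing: ill-typed: argument of type Str → Bool → Str → Str where Bool is required
all disciplines: ordered ✗ · linear ✗ · affine ✗ · relevant ✗ · unrestricted ✗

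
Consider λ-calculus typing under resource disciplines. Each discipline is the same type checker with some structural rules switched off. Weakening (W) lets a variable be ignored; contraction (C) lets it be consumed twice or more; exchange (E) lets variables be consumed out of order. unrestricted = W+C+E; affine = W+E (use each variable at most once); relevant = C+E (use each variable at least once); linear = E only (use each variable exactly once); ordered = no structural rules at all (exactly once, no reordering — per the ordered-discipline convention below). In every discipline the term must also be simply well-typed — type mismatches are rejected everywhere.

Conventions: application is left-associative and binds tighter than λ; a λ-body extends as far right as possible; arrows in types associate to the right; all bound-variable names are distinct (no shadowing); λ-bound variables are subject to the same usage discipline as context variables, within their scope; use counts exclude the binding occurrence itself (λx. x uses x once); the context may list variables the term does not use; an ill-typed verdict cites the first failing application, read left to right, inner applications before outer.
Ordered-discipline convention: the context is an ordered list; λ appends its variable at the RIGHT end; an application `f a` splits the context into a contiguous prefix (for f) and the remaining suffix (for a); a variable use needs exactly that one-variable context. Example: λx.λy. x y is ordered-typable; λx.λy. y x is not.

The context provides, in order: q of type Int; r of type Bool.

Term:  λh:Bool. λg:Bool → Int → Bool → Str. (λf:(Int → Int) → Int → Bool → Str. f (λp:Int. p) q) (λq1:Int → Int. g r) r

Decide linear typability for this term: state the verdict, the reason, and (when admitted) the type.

no — repeated use of r ×2; h, q1 never used (weakening)
usage: q: 1; r: 2; h (λ-bound): 0; g (λ-bound): 1; f (λ-bound): 1; p (λ-bound): 1; q1 (λ-bound): 0
use order (left to right): f, p, q, g, r, r
typing: ✓ — Bool → (Bool → Int → Bool → Str) → Str
per-discipline verdicts: ordered ✗ | linear ✗ | affine ✗ | relevant ✗ | unrestricted ✓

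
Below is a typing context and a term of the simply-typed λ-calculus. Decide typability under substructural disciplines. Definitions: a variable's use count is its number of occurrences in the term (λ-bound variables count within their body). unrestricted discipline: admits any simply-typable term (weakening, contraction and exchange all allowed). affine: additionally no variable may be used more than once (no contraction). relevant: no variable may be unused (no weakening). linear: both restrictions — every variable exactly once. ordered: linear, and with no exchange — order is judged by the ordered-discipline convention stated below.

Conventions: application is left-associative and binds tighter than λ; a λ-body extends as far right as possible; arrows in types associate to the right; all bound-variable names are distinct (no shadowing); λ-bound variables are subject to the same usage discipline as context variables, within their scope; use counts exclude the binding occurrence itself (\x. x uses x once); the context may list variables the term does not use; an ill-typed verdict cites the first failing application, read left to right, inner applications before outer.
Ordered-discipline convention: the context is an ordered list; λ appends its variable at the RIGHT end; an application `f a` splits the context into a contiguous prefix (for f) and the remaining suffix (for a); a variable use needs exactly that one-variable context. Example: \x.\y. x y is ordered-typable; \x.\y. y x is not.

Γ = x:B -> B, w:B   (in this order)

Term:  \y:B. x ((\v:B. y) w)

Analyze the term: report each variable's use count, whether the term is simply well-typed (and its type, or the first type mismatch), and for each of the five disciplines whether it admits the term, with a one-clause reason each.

counts: x=1; w=1; y (λ-bound)=1; v (λ-bound)=0
use order (left to right): x, y, w
typing: the term checks, with type B -> B
ordered: ✗ — v never used (weakening)
linear: ✗ — v never used (weakening)
affine: ✓ — none of x, w, y, v used more than once
relevant: ✗ — v never used (weakening)
unrestricted: ✓ — type-checks (B -> B) and nothing is barred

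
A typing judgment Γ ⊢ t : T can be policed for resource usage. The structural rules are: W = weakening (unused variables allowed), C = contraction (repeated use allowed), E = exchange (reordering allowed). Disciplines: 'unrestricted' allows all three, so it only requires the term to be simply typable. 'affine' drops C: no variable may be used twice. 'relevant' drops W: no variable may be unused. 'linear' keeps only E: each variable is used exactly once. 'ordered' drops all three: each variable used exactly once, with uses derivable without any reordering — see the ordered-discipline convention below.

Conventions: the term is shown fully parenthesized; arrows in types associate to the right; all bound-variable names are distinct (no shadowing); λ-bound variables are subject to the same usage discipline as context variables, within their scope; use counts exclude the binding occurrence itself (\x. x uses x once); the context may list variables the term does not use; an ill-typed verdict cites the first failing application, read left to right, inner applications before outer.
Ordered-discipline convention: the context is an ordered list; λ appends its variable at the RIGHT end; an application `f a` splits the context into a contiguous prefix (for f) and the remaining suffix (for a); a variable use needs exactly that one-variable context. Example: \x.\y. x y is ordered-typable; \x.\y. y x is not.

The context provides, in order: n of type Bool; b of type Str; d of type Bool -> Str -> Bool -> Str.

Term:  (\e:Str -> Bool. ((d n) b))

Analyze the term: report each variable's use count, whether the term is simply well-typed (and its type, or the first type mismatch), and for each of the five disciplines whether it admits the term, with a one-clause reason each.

usage: n ×1, b ×1, d ×1, e (bound) ×0
order of uses: d, n, b
typing: the term checks, with type (Str -> Bool) -> Bool -> Str
ordered ✗ (e never used (weakening))
linear ✗ (e never used (weakening))
affine ✓ (at most one use each (n, b, d, e))
relevant ✗ (e never used (weakening))
unrestricted ✓ (typability at (Str -> Bool) -> Bool -> Str is all that's needed)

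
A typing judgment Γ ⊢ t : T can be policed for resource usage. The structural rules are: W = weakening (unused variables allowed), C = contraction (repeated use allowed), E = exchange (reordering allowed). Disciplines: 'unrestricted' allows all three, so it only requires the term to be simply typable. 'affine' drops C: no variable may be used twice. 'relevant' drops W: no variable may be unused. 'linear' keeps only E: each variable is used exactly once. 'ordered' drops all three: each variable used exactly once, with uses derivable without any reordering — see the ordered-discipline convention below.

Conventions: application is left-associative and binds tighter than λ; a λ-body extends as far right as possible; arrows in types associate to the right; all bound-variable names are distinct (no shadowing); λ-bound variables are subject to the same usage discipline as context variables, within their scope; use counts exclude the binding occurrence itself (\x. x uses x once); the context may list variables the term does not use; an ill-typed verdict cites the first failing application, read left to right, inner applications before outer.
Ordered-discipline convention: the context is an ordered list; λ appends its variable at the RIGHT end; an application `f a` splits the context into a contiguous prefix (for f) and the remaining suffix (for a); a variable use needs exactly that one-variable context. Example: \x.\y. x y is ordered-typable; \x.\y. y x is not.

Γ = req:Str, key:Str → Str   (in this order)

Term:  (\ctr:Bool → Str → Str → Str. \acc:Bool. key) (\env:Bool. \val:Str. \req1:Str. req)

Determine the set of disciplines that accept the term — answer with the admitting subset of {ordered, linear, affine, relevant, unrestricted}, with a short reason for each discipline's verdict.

accepted by: affine, unrestricted
variable uses: req=1; key=1; ctr (λ-bound)=0; acc (λ-bound)=0; env (λ-bound)=0; val (λ-bound)=0; req1 (λ-bound)=0
use order (left to right): key, req
typing: ✓ — Bool → Str → Str
ordered: ✗, ctr, acc, env, val, req1 left unused
linear: ✗, ctr, acc, env, val, req1 left unused
affine: ✓, none of req, key, ctr, acc, env, val, req1 used more than once
relevant: ✗, ctr, acc, env, val, req1 left unused
unrestricted: ✓, type-checks (Bool → Str → Str) and nothing is barred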